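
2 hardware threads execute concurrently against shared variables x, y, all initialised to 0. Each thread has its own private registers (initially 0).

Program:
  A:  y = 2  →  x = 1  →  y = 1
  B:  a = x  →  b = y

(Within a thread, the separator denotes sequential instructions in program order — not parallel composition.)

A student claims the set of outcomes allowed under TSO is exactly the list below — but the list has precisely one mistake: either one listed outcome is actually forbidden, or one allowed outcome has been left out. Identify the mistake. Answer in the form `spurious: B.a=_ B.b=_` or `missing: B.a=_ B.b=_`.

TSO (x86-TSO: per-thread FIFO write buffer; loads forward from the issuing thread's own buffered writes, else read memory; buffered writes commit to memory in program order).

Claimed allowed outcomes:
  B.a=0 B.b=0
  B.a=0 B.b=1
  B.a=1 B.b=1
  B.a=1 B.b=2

missing: B.a=0 B.b=2

outcome vector order: (B.a,B.b)
TSO: 5 outcomes — {0/0, 0/1, 0/2, 1/1, 1/2}
TSO∖claimed = {0/2}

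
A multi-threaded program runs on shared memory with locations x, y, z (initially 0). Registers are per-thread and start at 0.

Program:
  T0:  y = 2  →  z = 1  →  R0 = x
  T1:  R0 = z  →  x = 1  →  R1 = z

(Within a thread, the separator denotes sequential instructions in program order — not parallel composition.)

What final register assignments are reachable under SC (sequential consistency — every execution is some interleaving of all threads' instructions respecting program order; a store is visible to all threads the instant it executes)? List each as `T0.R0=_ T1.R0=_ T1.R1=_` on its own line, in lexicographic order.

T0.R0=0 T1.R0=0 T1.R1=1
T0.R0=0 T1.R0=1 T1.R1=1
T0.R0=1 T1.R0=0 T1.R1=0
T0.R0=1 T1.R0=0 T1.R1=1
T0.R0=1 T1.R0=1 T1.R1=1

outcome vector order: (T0.R0,T1.R0,T1.R1)
|SC outcomes| = 5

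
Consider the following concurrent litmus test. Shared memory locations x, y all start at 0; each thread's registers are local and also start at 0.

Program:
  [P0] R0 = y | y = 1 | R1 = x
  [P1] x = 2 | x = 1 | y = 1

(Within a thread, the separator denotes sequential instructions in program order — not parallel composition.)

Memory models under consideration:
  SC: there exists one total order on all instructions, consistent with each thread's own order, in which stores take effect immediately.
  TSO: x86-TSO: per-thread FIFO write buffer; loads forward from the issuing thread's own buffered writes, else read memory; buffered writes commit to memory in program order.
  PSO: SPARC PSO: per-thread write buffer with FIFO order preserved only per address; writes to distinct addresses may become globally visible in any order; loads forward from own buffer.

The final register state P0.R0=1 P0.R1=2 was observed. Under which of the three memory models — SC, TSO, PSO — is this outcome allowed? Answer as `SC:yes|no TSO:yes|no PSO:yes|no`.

SC:no TSO:no PSO:yes

outcome vector order: (P0.R0,P0.R1)
under SC → (0,0); (0,1); (0,2); (1,1)
under TSO → (0,0); (0,1); (0,2); (1,1)
under PSO → (0,0); (0,1); (0,2); (1,0); (1,1); (1,2)
target (1,2) ∈ {PSO}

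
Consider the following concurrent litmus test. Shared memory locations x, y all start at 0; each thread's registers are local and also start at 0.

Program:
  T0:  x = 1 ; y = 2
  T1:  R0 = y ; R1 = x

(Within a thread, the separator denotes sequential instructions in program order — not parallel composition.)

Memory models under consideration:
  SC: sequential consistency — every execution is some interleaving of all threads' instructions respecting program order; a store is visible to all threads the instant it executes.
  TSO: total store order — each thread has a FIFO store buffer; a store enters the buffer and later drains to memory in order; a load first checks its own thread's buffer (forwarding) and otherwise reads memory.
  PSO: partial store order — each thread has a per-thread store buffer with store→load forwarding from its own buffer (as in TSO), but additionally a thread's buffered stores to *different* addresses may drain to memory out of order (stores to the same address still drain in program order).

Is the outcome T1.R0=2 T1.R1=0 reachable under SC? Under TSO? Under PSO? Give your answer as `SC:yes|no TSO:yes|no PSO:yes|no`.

SC:no TSO:no PSO:yes

outcome vector order: (T1.R0,T1.R1)
SC (3): (0,0) (0,1) (2,1)
TSO (3): (0,0) (0,1) (2,1)
PSO (4): (0,0) (0,1) (2,0) (2,1)
target (2,0) ∈ {PSO}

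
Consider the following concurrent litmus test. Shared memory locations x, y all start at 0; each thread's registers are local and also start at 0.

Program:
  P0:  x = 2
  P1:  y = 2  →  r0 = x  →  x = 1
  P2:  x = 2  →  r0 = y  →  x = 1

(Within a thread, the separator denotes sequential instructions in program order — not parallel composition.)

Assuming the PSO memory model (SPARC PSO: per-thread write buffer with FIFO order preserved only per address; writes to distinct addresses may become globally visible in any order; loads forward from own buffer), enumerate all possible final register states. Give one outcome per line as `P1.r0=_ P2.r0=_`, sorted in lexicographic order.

outcome vector order: (P1.r0,P2.r0)
|PSO outcomes| = 6

P1.r0=0 P2.r0=0
P1.r0=0 P2.r0=2
P1.r0=1 P2.r0=0
P1.r0=1 P2.r0=2
P1.r0=2 P2.r0=0
P1.r0=2 P2.r0=2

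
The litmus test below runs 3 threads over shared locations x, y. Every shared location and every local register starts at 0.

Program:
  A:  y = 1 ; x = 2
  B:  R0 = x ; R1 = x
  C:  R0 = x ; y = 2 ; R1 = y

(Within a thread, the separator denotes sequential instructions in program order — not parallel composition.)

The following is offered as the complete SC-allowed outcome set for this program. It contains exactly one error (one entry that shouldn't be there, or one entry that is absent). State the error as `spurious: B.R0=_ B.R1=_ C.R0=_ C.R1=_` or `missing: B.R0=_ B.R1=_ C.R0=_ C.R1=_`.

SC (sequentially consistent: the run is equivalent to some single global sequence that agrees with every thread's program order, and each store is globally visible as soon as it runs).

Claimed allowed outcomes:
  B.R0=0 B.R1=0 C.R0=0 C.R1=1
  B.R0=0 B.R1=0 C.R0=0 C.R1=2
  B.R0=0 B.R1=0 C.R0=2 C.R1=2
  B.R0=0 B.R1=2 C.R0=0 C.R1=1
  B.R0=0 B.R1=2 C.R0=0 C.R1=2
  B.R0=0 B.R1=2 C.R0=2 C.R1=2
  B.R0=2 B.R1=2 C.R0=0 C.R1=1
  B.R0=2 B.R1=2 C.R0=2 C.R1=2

outcome vector order: (B.R0,B.R1,C.R0,C.R1)
SC: 9 outcomes — {0001; 0002; 0022; 0201; 0202; 0222; 2201; 2202; 2222}
SC∖claimed = {2202}

missing: B.R0=2 B.R1=2 C.R0=0 C.R1=2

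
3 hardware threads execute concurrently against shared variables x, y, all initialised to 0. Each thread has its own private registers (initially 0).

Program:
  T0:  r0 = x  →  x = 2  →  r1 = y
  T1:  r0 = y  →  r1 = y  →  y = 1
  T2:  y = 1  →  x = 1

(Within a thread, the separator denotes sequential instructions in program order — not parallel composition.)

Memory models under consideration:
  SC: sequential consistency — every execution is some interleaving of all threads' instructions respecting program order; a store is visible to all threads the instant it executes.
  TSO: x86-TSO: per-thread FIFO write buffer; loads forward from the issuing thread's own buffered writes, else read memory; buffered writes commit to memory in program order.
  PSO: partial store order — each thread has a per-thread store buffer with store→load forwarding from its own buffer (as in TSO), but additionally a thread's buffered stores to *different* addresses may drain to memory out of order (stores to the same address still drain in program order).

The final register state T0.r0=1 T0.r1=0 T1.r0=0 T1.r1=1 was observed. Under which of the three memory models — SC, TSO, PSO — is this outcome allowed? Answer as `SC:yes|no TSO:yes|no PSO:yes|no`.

SC:no TSO:no PSO:yes

outcome vector order: (T0.r0,T0.r1,T1.r0,T1.r1)
SC (9): <0 0 0 0> <0 0 0 1> <0 0 1 1> <0 1 0 0> <0 1 0 1> <0 1 1 1> <1 1 0 0> <1 1 0 1> <1 1 1 1>
TSO (9): <0 0 0 0> <0 0 0 1> <0 0 1 1> <0 1 0 0> <0 1 0 1> <0 1 1 1> <1 1 0 0> <1 1 0 1> <1 1 1 1>
PSO (12): <0 0 0 0> <0 0 0 1> <0 0 1 1> <0 1 0 0> <0 1 0 1> <0 1 1 1> <1 0 0 0> <1 0 0 1> <1 0 1 1> <1 1 0 0> <1 1 0 1> <1 1 1 1>
target <1 0 0 1> ∈ {PSO}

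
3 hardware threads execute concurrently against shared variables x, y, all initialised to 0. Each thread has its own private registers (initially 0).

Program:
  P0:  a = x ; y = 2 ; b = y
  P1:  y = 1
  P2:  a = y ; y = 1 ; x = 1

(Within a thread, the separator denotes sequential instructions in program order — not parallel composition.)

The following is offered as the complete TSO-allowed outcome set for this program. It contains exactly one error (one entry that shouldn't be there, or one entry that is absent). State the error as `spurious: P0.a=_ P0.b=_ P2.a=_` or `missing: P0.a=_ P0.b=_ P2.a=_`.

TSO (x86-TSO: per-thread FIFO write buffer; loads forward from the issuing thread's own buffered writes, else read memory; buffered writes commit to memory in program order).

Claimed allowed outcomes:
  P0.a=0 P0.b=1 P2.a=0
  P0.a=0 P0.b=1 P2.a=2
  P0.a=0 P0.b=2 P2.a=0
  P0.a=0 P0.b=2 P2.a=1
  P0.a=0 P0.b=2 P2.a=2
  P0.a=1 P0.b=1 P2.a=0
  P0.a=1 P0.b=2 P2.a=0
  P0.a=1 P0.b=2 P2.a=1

outcome vector order: (P0.a,P0.b,P2.a)
TSO (9): 0/1/0 0/1/1 0/1/2 0/2/0 0/2/1 0/2/2 1/1/0 1/2/0 1/2/1
TSO∖claimed = {0/1/1}

missing: P0.a=0 P0.b=1 P2.a=1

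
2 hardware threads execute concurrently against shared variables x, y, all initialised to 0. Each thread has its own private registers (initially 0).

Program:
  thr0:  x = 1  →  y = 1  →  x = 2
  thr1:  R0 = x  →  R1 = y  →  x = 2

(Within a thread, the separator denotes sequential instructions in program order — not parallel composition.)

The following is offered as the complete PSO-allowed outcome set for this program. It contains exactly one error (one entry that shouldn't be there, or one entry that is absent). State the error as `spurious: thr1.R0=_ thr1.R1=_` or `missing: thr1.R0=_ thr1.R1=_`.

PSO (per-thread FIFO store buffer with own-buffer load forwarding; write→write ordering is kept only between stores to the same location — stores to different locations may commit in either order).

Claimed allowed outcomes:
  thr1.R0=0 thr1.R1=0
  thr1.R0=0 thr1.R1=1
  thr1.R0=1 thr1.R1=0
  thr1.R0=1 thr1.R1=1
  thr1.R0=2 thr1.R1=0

missing: thr1.R0=2 thr1.R1=1

outcome vector order: (thr1.R0,thr1.R1)
PSO (6): (0,0) (0,1) (1,0) (1,1) (2,0) (2,1)
PSO∖claimed = {(2,1)}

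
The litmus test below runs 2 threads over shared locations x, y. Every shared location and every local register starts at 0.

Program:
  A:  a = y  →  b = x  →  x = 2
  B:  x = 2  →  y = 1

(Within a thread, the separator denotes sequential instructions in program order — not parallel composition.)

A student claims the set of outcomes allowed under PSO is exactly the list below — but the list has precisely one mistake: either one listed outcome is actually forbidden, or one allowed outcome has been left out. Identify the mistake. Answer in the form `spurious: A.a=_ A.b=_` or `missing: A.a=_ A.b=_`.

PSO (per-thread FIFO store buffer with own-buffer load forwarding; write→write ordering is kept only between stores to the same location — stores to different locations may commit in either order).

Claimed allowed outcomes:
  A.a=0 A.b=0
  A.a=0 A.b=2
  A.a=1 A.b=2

missing: A.a=1 A.b=0

outcome vector order: (A.a,A.b)
[PSO] allowed = {(0,0); (0,2); (1,0); (1,2)}
PSO∖claimed = {(1,0)}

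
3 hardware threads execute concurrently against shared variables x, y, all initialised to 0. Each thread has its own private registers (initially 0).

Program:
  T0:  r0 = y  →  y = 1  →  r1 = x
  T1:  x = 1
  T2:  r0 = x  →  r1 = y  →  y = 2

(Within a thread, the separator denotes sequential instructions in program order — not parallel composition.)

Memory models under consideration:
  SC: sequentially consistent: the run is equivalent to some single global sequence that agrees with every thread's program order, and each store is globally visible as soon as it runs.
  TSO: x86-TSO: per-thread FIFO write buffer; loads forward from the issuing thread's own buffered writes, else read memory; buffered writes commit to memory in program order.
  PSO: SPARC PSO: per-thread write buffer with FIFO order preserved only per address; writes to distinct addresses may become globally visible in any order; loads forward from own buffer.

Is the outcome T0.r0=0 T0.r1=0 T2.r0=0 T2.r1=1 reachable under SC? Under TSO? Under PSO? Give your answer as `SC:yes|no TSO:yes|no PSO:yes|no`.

outcome vector order: (T0.r0,T0.r1,T2.r0,T2.r1)
SC: 10 outcomes — {<0 0 0 0> <0 0 0 1> <0 0 1 1> <0 1 0 0> <0 1 0 1> <0 1 1 0> <0 1 1 1> <2 0 0 0> <2 1 0 0> <2 1 1 0>}
TSO: 11 outcomes — {<0 0 0 0> <0 0 0 1> <0 0 1 0> <0 0 1 1> <0 1 0 0> <0 1 0 1> <0 1 1 0> <0 1 1 1> <2 0 0 0> <2 1 0 0> <2 1 1 0>}
PSO: 11 outcomes — {<0 0 0 0> <0 0 0 1> <0 0 1 0> <0 0 1 1> <0 1 0 0> <0 1 0 1> <0 1 1 0> <0 1 1 1> <2 0 0 0> <2 1 0 0> <2 1 1 0>}
target <0 0 0 1> ∈ {SC,TSO,PSO}

SC:yes TSO:yes PSO:yes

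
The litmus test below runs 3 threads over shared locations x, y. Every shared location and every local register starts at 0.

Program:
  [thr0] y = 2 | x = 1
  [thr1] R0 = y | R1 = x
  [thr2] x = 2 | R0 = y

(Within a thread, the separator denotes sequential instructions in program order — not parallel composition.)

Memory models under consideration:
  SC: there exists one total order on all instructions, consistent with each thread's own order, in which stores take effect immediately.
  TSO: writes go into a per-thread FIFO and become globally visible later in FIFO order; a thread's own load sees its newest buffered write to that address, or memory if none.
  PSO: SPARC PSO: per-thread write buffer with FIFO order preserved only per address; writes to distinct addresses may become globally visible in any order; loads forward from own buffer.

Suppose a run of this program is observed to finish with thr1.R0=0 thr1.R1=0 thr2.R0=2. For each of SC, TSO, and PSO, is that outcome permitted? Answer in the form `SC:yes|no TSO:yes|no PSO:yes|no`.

outcome vector order: (thr1.R0,thr1.R1,thr2.R0)
SC: 11 outcomes — {0/0/0; 0/0/2; 0/1/0; 0/1/2; 0/2/0; 0/2/2; 2/0/2; 2/1/0; 2/1/2; 2/2/0; 2/2/2}
TSO: 12 outcomes — {0/0/0; 0/0/2; 0/1/0; 0/1/2; 0/2/0; 0/2/2; 2/0/0; 2/0/2; 2/1/0; 2/1/2; 2/2/0; 2/2/2}
PSO: 12 outcomes — {0/0/0; 0/0/2; 0/1/0; 0/1/2; 0/2/0; 0/2/2; 2/0/0; 2/0/2; 2/1/0; 2/1/2; 2/2/0; 2/2/2}
target 0/0/2 ∈ {SC,TSO,PSO}

SC:yes TSO:yes PSO:yes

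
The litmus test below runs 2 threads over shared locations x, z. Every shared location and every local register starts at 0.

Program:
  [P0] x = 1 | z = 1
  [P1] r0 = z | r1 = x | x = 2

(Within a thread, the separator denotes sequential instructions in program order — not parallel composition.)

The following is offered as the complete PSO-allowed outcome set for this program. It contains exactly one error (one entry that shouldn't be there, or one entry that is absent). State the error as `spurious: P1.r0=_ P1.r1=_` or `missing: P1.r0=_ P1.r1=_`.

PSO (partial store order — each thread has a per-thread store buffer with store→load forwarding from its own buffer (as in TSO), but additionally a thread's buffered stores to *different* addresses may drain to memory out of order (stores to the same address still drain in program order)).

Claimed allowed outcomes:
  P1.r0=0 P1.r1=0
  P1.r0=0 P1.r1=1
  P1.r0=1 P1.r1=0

missing: P1.r0=1 P1.r1=1

outcome vector order: (P1.r0,P1.r1)
under PSO → (0,0); (0,1); (1,0); (1,1)
PSO∖claimed = {(1,1)}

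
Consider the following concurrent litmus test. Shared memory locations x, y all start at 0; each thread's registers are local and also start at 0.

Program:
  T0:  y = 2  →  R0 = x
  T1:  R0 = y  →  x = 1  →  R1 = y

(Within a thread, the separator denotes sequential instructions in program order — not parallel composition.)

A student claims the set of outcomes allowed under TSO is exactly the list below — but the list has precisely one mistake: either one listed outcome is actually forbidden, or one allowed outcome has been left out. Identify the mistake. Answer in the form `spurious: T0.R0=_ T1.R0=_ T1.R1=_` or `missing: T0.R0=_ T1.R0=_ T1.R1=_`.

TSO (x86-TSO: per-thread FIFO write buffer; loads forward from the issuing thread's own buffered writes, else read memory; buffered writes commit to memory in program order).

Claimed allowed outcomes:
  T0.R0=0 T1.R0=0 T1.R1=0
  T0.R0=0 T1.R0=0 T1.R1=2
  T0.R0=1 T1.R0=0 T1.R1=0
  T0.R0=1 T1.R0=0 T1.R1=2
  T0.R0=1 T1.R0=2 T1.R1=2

missing: T0.R0=0 T1.R0=2 T1.R1=2

outcome vector order: (T0.R0,T1.R0,T1.R1)
TSO: 6 outcomes — {<0 0 0>; <0 0 2>; <0 2 2>; <1 0 0>; <1 0 2>; <1 2 2>}
TSO∖claimed = {<0 2 2>}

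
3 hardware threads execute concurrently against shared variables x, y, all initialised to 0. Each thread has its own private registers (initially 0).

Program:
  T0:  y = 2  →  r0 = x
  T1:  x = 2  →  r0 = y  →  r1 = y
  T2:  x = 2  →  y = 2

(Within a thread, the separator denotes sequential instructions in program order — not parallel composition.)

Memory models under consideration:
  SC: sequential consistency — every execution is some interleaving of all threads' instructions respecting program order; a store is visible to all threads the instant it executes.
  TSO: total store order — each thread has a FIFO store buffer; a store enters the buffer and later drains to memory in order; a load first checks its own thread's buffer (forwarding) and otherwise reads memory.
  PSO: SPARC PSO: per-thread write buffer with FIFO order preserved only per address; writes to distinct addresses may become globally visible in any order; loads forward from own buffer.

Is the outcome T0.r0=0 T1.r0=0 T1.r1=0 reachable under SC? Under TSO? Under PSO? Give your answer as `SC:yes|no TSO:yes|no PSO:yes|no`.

SC:no TSO:yes PSO:yes

outcome vector order: (T0.r0,T1.r0,T1.r1)
[SC] allowed = {<0 2 2>; <2 0 0>; <2 0 2>; <2 2 2>}
[TSO] allowed = {<0 0 0>; <0 0 2>; <0 2 2>; <2 0 0>; <2 0 2>; <2 2 2>}
[PSO] allowed = {<0 0 0>; <0 0 2>; <0 2 2>; <2 0 0>; <2 0 2>; <2 2 2>}
target <0 0 0> ∈ {TSO,PSO}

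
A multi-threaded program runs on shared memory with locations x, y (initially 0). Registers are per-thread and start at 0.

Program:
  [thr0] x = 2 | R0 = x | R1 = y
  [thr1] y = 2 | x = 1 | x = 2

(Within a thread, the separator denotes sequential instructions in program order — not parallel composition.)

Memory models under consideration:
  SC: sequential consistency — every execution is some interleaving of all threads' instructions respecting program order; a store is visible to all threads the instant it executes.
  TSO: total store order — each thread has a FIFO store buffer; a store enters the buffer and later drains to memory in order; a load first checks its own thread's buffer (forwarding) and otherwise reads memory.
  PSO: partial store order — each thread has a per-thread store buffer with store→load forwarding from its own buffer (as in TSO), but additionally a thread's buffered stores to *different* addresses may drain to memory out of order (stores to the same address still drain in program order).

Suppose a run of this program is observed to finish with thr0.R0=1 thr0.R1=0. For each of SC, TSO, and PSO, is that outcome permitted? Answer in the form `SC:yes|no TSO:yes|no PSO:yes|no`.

SC:no TSO:no PSO:yes

outcome vector order: (thr0.R0,thr0.R1)
SC (3): 12, 20, 22
TSO (3): 12, 20, 22
PSO (4): 10, 12, 20, 22
target 10 ∈ {PSO}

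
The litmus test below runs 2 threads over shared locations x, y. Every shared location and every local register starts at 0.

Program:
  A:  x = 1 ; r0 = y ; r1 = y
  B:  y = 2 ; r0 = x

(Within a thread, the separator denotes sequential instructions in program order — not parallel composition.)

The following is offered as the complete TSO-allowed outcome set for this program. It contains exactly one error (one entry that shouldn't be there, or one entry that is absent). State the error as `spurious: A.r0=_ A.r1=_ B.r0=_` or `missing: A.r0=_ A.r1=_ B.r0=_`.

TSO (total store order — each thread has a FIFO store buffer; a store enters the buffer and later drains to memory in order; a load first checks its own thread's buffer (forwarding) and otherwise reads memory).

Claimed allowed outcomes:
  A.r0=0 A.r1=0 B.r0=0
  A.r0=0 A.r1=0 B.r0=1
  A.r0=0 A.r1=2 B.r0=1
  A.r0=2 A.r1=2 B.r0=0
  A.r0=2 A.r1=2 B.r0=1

missing: A.r0=0 A.r1=2 B.r0=0

outcome vector order: (A.r0,A.r1,B.r0)
TSO (6): 000; 001; 020; 021; 220; 221
TSO∖claimed = {020}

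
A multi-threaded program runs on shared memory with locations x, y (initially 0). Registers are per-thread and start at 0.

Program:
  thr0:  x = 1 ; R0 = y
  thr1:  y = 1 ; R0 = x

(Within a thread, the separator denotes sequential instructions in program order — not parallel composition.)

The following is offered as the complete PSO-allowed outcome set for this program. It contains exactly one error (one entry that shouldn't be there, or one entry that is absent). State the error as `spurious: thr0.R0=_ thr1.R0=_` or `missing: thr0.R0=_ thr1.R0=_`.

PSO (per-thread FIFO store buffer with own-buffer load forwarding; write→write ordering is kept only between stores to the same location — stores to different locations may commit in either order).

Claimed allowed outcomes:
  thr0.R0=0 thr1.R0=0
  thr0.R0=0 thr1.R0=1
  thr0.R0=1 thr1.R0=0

missing: thr0.R0=1 thr1.R0=1

outcome vector order: (thr0.R0,thr1.R0)
PSO (4): 0/0; 0/1; 1/0; 1/1
PSO∖claimed = {1/1}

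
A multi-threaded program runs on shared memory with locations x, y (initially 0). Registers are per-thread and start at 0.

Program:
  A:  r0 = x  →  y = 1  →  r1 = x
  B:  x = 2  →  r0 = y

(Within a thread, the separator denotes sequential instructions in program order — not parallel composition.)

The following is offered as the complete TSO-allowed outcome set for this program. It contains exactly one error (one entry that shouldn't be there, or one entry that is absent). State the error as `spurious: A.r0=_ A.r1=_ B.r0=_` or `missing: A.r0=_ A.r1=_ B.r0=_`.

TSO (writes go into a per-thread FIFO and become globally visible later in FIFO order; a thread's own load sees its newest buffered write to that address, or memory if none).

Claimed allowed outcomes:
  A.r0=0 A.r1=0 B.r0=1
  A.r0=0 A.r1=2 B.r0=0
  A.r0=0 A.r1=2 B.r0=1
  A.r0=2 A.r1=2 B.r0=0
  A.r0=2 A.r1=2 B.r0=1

missing: A.r0=0 A.r1=0 B.r0=0

outcome vector order: (A.r0,A.r1,B.r0)
TSO (6): 0/0/0; 0/0/1; 0/2/0; 0/2/1; 2/2/0; 2/2/1
TSO∖claimed = {0/0/0}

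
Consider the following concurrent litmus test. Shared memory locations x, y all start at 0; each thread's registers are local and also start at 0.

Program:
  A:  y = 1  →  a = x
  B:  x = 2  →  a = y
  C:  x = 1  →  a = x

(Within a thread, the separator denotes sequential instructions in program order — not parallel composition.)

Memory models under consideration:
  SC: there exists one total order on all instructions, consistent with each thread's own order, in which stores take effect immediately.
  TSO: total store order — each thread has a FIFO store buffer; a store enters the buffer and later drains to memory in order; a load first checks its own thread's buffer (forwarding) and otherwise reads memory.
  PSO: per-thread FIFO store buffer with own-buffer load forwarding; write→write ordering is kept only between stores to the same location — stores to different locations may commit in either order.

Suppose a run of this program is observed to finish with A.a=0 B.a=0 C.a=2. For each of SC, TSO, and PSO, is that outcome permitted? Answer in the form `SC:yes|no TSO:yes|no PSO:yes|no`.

outcome vector order: (A.a,B.a,C.a)
[SC] allowed = {(0,1,1), (0,1,2), (1,0,1), (1,1,1), (1,1,2), (2,0,1), (2,0,2), (2,1,1), (2,1,2)}
[TSO] allowed = {(0,0,1), (0,0,2), (0,1,1), (0,1,2), (1,0,1), (1,0,2), (1,1,1), (1,1,2), (2,0,1), (2,0,2), (2,1,1), (2,1,2)}
[PSO] allowed = {(0,0,1), (0,0,2), (0,1,1), (0,1,2), (1,0,1), (1,0,2), (1,1,1), (1,1,2), (2,0,1), (2,0,2), (2,1,1), (2,1,2)}
target (0,0,2) ∈ {TSO,PSO}

SC:no TSO:yes PSO:yes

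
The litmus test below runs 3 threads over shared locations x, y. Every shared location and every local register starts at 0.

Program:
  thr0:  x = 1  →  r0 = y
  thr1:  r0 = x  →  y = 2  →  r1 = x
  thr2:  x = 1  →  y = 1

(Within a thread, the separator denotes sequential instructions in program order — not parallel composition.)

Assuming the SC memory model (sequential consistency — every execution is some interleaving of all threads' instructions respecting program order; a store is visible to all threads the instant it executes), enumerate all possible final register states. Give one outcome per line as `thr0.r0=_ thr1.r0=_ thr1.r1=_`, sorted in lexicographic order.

outcome vector order: (thr0.r0,thr1.r0,thr1.r1)
|SC outcomes| = 8

thr0.r0=0 thr1.r0=0 thr1.r1=1
thr0.r0=0 thr1.r0=1 thr1.r1=1
thr0.r0=1 thr1.r0=0 thr1.r1=0
thr0.r0=1 thr1.r0=0 thr1.r1=1
thr0.r0=1 thr1.r0=1 thr1.r1=1
thr0.r0=2 thr1.r0=0 thr1.r1=0
thr0.r0=2 thr1.r0=0 thr1.r1=1
thr0.r0=2 thr1.r0=1 thr1.r1=1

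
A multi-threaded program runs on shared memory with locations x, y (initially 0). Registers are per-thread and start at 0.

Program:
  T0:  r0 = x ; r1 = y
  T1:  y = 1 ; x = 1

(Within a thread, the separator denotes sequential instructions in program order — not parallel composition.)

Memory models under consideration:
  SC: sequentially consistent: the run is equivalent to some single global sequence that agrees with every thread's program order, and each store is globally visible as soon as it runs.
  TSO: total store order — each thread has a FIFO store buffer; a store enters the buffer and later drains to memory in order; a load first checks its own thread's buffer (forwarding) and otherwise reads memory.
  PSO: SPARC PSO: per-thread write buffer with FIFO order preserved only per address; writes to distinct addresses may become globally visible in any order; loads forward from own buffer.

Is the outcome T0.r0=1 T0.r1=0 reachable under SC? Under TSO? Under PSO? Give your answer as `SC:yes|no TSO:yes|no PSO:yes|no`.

outcome vector order: (T0.r0,T0.r1)
[SC] allowed = {(0,0), (0,1), (1,1)}
[TSO] allowed = {(0,0), (0,1), (1,1)}
[PSO] allowed = {(0,0), (0,1), (1,0), (1,1)}
target (1,0) ∈ {PSO}

SC:no TSO:no PSO:yes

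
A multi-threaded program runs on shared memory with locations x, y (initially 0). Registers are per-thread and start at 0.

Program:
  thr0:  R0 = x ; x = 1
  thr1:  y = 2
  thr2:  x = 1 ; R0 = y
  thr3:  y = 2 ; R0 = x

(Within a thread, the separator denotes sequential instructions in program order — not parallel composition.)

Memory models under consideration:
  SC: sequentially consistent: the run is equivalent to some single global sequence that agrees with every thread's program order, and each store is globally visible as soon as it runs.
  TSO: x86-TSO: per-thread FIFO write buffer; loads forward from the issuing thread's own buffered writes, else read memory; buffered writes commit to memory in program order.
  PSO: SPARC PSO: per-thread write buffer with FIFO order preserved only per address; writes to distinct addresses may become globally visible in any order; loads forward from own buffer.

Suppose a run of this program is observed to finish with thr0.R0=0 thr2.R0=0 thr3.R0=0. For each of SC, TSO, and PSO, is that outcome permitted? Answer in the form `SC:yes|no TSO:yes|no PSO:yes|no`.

SC:no TSO:yes PSO:yes

outcome vector order: (thr0.R0,thr2.R0,thr3.R0)
under SC → 0/0/1, 0/2/0, 0/2/1, 1/0/1, 1/2/0, 1/2/1
under TSO → 0/0/0, 0/0/1, 0/2/0, 0/2/1, 1/0/0, 1/0/1, 1/2/0, 1/2/1
under PSO → 0/0/0, 0/0/1, 0/2/0, 0/2/1, 1/0/0, 1/0/1, 1/2/0, 1/2/1
target 0/0/0 ∈ {TSO,PSO}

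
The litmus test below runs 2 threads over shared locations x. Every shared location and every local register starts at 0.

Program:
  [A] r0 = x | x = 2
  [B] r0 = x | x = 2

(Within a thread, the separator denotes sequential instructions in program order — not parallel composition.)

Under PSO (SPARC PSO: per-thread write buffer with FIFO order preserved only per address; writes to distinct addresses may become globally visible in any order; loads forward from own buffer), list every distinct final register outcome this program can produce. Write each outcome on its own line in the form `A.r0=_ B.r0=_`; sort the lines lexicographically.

outcome vector order: (A.r0,B.r0)
|PSO outcomes| = 3

A.r0=0 B.r0=0
A.r0=0 B.r0=2
A.r0=2 B.r0=0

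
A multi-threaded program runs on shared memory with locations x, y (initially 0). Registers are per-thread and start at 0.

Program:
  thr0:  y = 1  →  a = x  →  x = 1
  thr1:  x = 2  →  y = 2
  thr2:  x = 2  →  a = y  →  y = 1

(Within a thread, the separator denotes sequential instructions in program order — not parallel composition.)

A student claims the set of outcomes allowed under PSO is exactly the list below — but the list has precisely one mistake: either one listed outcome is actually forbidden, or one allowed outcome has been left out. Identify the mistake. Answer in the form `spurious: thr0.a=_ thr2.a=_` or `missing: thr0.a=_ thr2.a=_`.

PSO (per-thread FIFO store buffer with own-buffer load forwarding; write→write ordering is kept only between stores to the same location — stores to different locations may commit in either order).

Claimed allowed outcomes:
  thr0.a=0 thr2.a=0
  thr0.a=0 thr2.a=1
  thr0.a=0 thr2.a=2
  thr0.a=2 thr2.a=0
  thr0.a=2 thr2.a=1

missing: thr0.a=2 thr2.a=2

outcome vector order: (thr0.a,thr2.a)
PSO: 6 outcomes — {0/0 0/1 0/2 2/0 2/1 2/2}
PSO∖claimed = {2/2}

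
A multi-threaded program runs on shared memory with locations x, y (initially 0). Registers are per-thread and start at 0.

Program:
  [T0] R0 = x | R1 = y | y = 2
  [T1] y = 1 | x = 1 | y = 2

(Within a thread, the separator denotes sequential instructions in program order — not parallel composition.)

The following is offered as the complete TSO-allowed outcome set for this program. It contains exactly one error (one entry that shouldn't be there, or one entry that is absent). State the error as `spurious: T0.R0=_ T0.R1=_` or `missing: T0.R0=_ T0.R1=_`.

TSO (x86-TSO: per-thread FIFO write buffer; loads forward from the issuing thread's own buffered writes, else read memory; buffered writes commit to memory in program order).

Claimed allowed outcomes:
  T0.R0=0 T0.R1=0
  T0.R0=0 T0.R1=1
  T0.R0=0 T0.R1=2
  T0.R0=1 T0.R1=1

outcome vector order: (T0.R0,T0.R1)
[TSO] allowed = {(0,0) (0,1) (0,2) (1,1) (1,2)}
TSO∖claimed = {(1,2)}

missing: T0.R0=1 T0.R1=2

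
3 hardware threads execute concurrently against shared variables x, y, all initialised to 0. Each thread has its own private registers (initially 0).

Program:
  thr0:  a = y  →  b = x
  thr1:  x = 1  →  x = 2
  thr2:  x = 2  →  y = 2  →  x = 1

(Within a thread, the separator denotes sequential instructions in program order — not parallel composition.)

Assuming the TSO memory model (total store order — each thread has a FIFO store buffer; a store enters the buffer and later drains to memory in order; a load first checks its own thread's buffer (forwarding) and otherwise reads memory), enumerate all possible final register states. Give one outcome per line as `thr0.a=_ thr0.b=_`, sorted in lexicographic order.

thr0.a=0 thr0.b=0
thr0.a=0 thr0.b=1
thr0.a=0 thr0.b=2
thr0.a=2 thr0.b=1
thr0.a=2 thr0.b=2

outcome vector order: (thr0.a,thr0.b)
|TSO outcomes| = 5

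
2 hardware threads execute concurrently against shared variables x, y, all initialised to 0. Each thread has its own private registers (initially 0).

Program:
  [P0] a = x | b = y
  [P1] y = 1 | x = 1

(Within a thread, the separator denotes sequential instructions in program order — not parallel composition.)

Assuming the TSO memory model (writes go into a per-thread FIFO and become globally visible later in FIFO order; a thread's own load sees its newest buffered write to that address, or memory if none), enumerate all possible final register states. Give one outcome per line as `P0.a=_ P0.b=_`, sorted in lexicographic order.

outcome vector order: (P0.a,P0.b)
|TSO outcomes| = 3

P0.a=0 P0.b=0
P0.a=0 P0.b=1
P0.a=1 P0.b=1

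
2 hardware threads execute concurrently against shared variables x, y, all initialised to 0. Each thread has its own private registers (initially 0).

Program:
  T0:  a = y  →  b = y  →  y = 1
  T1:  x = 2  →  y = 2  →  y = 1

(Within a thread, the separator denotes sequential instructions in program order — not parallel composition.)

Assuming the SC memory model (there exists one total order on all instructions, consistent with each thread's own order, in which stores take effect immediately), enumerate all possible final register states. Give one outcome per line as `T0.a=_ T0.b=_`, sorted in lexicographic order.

outcome vector order: (T0.a,T0.b)
|SC outcomes| = 6

T0.a=0 T0.b=0
T0.a=0 T0.b=1
T0.a=0 T0.b=2
T0.a=1 T0.b=1
T0.a=2 T0.b=1
T0.a=2 T0.b=2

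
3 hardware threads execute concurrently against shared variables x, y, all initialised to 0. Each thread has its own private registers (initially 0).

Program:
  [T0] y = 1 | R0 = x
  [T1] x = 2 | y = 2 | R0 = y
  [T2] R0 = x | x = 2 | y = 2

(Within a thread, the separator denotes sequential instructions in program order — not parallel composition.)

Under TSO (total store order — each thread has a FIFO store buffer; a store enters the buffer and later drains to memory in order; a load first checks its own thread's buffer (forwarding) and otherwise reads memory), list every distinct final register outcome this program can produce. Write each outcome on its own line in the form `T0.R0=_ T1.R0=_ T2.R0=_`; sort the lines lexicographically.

outcome vector order: (T0.R0,T1.R0,T2.R0)
|TSO outcomes| = 8

T0.R0=0 T1.R0=1 T2.R0=0
T0.R0=0 T1.R0=1 T2.R0=2
T0.R0=0 T1.R0=2 T2.R0=0
T0.R0=0 T1.R0=2 T2.R0=2
T0.R0=2 T1.R0=1 T2.R0=0
T0.R0=2 T1.R0=1 T2.R0=2
T0.R0=2 T1.R0=2 T2.R0=0
T0.R0=2 T1.R0=2 T2.R0=2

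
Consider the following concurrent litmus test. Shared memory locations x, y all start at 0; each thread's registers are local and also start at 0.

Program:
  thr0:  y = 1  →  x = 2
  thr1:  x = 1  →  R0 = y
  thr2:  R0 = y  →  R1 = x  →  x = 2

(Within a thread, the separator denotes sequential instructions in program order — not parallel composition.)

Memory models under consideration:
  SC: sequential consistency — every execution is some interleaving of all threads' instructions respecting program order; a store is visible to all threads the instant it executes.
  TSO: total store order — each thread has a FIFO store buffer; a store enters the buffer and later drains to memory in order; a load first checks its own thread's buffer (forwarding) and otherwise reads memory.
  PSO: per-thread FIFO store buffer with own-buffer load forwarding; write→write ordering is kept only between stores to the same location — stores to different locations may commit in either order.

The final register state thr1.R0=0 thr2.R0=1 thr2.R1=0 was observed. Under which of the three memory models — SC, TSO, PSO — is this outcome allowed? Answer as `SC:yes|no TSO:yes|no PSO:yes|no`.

outcome vector order: (thr1.R0,thr2.R0,thr2.R1)
SC (11): (0,0,0); (0,0,1); (0,0,2); (0,1,1); (0,1,2); (1,0,0); (1,0,1); (1,0,2); (1,1,0); (1,1,1); (1,1,2)
TSO (12): (0,0,0); (0,0,1); (0,0,2); (0,1,0); (0,1,1); (0,1,2); (1,0,0); (1,0,1); (1,0,2); (1,1,0); (1,1,1); (1,1,2)
PSO (12): (0,0,0); (0,0,1); (0,0,2); (0,1,0); (0,1,1); (0,1,2); (1,0,0); (1,0,1); (1,0,2); (1,1,0); (1,1,1); (1,1,2)
target (0,1,0) ∈ {TSO,PSO}

SC:no TSO:yes PSO:yes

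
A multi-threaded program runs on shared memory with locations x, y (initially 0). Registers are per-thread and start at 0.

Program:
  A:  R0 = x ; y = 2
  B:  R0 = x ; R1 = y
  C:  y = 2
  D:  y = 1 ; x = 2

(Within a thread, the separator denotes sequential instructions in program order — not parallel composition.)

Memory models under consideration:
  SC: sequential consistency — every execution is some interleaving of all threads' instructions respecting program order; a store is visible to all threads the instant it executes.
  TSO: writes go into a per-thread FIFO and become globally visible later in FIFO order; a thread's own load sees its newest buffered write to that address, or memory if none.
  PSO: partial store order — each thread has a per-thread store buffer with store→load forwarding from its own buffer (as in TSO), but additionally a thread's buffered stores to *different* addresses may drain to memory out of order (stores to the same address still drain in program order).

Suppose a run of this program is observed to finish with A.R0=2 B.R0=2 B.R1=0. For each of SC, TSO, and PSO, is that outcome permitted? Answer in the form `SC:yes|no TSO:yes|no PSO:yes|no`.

SC:no TSO:no PSO:yes

outcome vector order: (A.R0,B.R0,B.R1)
SC: 10 outcomes — {000 001 002 021 022 200 201 202 221 222}
TSO: 10 outcomes — {000 001 002 021 022 200 201 202 221 222}
PSO: 12 outcomes — {000 001 002 020 021 022 200 201 202 220 221 222}
target 220 ∈ {PSO}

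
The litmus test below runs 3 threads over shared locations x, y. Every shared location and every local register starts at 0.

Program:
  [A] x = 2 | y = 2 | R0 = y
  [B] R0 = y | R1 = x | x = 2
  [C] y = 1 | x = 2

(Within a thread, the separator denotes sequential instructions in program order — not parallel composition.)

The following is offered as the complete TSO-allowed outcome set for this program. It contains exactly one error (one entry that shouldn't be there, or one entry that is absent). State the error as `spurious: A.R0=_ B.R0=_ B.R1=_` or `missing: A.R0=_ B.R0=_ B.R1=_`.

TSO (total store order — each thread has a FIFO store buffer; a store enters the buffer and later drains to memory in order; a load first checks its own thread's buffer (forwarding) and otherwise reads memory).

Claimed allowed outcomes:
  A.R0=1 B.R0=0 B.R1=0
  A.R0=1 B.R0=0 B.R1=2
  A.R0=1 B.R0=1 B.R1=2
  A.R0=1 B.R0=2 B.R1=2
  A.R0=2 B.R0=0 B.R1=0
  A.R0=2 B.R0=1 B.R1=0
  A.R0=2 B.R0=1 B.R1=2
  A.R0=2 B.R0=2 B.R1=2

outcome vector order: (A.R0,B.R0,B.R1)
under TSO → 100; 102; 112; 122; 200; 202; 210; 212; 222
TSO∖claimed = {202}

missing: A.R0=2 B.R0=0 B.R1=2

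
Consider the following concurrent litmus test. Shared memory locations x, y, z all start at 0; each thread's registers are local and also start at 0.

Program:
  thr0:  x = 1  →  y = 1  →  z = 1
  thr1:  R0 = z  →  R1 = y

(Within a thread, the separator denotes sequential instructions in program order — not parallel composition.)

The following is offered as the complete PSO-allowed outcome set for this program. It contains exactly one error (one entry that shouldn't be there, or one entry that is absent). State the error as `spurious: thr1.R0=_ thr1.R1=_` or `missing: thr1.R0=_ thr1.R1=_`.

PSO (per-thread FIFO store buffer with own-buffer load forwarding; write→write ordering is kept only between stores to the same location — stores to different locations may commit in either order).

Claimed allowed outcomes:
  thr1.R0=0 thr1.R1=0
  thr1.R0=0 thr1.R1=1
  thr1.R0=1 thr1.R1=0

missing: thr1.R0=1 thr1.R1=1

outcome vector order: (thr1.R0,thr1.R1)
under PSO → 0/0; 0/1; 1/0; 1/1
PSO∖claimed = {1/1}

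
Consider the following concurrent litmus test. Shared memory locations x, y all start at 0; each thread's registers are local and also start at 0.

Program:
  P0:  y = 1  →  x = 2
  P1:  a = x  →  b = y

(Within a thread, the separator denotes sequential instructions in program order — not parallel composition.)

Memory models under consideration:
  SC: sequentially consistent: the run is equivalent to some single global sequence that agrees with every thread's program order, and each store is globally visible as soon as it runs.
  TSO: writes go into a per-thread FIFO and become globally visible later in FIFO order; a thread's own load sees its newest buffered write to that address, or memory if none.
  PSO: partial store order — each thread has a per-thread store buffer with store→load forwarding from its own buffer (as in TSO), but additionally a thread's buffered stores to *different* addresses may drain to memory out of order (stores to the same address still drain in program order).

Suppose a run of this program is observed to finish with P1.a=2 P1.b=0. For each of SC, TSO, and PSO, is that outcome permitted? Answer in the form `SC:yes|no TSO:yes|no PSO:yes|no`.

outcome vector order: (P1.a,P1.b)
SC: 3 outcomes — {00; 01; 21}
TSO: 3 outcomes — {00; 01; 21}
PSO: 4 outcomes — {00; 01; 20; 21}
target 20 ∈ {PSO}

SC:no TSO:no PSO:yes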